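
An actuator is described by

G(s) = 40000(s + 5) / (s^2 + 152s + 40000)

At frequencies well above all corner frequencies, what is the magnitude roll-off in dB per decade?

-20 dB/decade

Each pole contributes −20 dB/decade at high frequency; each zero contributes +20 dB/decade.
Net: 1 zero(s) − 2 pole(s) → -20 dB/decade.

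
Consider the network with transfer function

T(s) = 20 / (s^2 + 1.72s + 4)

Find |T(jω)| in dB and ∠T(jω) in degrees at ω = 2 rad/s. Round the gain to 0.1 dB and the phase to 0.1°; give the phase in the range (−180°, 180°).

At s = jω = j2:
quadratic: (j2)² + 1.72·j2 + 4 = 0 + j3.44 → |·| ≈ 3.44, ∠ ≈ 90.00°
|T| = 20 / 3.44 ≈ 5.814
Gain = 20 log₁₀(5.814) ≈ 15.29 dB
∠T = 0.00° − 90.00° = -90.00°

15.3 dB, -90.0°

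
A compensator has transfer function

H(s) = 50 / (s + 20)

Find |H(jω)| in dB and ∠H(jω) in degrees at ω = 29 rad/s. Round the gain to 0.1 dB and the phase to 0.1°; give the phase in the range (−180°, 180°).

3.0 dB, -55.4°

Substitute s = j29:
Numerator: 50 = 50 + j0
Denominator: (j29) + 20 = 20 + j29
|N| = √(50² + 0²) ≈ 50, ∠N ≈ 0.00°
|D| = √(20² + 29²) ≈ 35.228, ∠D ≈ 55.41°
|H| = 50 / 35.228 ≈ 1.4193
Gain = 20 log₁₀(1.4193) ≈ 3.04 dB
∠H = 0.00° − 55.41° = -55.41°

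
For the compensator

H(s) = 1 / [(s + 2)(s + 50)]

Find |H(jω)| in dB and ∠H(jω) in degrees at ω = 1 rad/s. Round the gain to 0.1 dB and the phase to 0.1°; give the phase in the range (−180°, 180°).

At s = jω = j1:
pole (s+2): 2 + j1 → |·| = √(2²+1²) = √5 ≈ 2.2361, ∠ = arctan(1/2) ≈ 26.57°
pole (s+50): 50 + j1 → |·| = √(50²+1²) = √2501 ≈ 50.01, ∠ = arctan(1/50) ≈ 1.15°
|H| = 1 / 111.83 ≈ 0.0089421
Gain = 20 log₁₀(0.0089421) ≈ -40.97 dB
∠H = 0.00° − 27.72° = -27.72°

-41.0 dB, -27.7°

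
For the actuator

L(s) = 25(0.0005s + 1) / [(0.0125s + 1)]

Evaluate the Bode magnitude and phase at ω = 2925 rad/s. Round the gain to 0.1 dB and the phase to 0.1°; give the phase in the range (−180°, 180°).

At ω = 2925 rad/s:
zero (1 + j2925·0.0005) = 1 + j1.4625 → |·| ≈ 1.7717, ∠ ≈ 55.64°
pole (1 + j2925·0.0125) = 1 + j36.5625 → |·| ≈ 36.576, ∠ ≈ 88.43°
|L| = 25 · 1.7717 / (36.576) ≈ 1.211
Gain = 20 log₁₀(1.211) ≈ 1.66 dB
∠L = (55.64°) − (88.43°) = -32.79°

1.7 dB, -32.8°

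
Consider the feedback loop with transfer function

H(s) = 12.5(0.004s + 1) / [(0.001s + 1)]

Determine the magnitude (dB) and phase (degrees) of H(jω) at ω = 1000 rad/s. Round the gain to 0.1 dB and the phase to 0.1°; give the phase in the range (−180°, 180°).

31.2 dB, 31.0°

At ω = 1000 rad/s:
zero (1 + j1000·0.004) = 1 + j4 → |·| ≈ 4.1231, ∠ ≈ 75.96°
pole (1 + j1000·0.001) = 1 + j1 → |·| ≈ 1.4142, ∠ ≈ 45.00°
|H| = 12.5 · 4.1231 / (1.4142) ≈ 36.444
Gain = 20 log₁₀(36.444) ≈ 31.23 dB
∠H = (75.96°) − (45.00°) = 30.96°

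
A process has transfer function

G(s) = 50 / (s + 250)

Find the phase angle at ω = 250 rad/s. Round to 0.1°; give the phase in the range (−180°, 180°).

-45.0°

Substitute s = j250:
Numerator: 50 = 50 + j0
Denominator: (j250) + 250 = 250 + j250
|N| = √(50² + 0²) ≈ 50, ∠N ≈ 0.00°
|D| = √(250² + 250²) ≈ 353.55, ∠D ≈ 45.00°
∠G = 0.00° − 45.00° = -45.00°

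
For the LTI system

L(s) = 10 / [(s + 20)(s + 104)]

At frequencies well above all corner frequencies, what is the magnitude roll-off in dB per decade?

-40 dB/decade

Each pole contributes −20 dB/decade at high frequency; each zero contributes +20 dB/decade.
Net: 0 zero(s) − 2 pole(s) → -40 dB/decade.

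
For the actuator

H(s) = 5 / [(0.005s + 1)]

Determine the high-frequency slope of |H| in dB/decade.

Each pole contributes −20 dB/decade at high frequency; each zero contributes +20 dB/decade.
Net: 0 zero(s) − 1 pole(s) → -20 dB/decade.

-20 dB/decade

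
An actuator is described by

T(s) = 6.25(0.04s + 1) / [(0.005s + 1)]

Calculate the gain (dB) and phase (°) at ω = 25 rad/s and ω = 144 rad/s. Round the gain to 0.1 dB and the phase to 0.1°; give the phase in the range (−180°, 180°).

ω = 25: 18.9 dB, 37.9°; ω = 144: 29.4 dB, 44.4°

At ω = 25 rad/s:
zero (1 + j25·0.04) = 1 + j1 → |·| ≈ 1.4142, ∠ ≈ 45.00°
pole (1 + j25·0.005) = 1 + j0.125 → |·| ≈ 1.0078, ∠ ≈ 7.13°
|T| = 6.25 · 1.4142 / (1.0078) ≈ 8.7703
Gain = 20 log₁₀(8.7703) ≈ 18.86 dB
∠T = (45.00°) − (7.13°) = 37.87°

At ω = 144 rad/s:
zero (1 + j144·0.04) = 1 + j5.76 → |·| ≈ 5.8462, ∠ ≈ 80.15°
pole (1 + j144·0.005) = 1 + j0.72 → |·| ≈ 1.2322, ∠ ≈ 35.75°
|T| = 6.25 · 5.8462 / (1.2322) ≈ 29.653
Gain = 20 log₁₀(29.653) ≈ 29.44 dB
∠T = (80.15°) − (35.75°) = 44.40°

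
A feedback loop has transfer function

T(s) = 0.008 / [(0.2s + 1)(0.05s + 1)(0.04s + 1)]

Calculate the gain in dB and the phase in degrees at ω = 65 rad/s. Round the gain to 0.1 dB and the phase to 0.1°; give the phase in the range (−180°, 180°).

At ω = 65 rad/s:
pole (1 + j65·0.2) = 1 + j13 → |·| ≈ 13.038, ∠ ≈ 85.60°
pole (1 + j65·0.05) = 1 + j3.25 → |·| ≈ 3.4004, ∠ ≈ 72.90°
pole (1 + j65·0.04) = 1 + j2.6 → |·| ≈ 2.7857, ∠ ≈ 68.96°
|T| = 0.008 · 1 / (13.038 · 3.4004 · 2.7857) ≈ 6.4776e-05
Gain = 20 log₁₀(6.4776e-05) ≈ -83.77 dB
∠T = (0°) − (85.60° + 72.90° + 68.96°) = -227.46° ≡ 132.54° (principal value)

-83.8 dB, 132.5°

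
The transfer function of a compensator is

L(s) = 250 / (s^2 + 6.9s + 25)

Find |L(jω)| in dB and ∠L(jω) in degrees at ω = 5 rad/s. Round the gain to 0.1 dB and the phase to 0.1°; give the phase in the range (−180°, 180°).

17.2 dB, -90.0°

At s = jω = j5:
quadratic: (j5)² + 6.9·j5 + 25 = 0 + j34.5 → |·| ≈ 34.5, ∠ ≈ 90.00°
|L| = 250 / 34.5 ≈ 7.2464
Gain = 20 log₁₀(7.2464) ≈ 17.20 dB
∠L = 0.00° − 90.00° = -90.00°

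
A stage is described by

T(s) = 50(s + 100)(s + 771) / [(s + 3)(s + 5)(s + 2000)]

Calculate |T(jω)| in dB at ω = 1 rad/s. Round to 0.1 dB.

41.6 dB

At s = jω = j1:
zero (s+100): 100 + j1 → |·| = √(100²+1²) = √10001 ≈ 100, ∠ = arctan(1/100) ≈ 0.57°
zero (s+771): 771 + j1 → |·| = √(771²+1²) = √594442 ≈ 771, ∠ = arctan(1/771) ≈ 0.07°
pole (s+3): 3 + j1 → |·| = √(3²+1²) = √10 ≈ 3.1623, ∠ = arctan(1/3) ≈ 18.43°
pole (s+5): 5 + j1 → |·| = √(5²+1²) = √26 ≈ 5.099, ∠ = arctan(1/5) ≈ 11.31°
pole (s+2000): 2000 + j1 → |·| = √(2000²+1²) = √4000001 ≈ 2000, ∠ = arctan(1/2000) ≈ 0.03°
|T| = 50 · 77100 / 32249 ≈ 119.54
Gain = 20 log₁₀(119.54) ≈ 41.55 dB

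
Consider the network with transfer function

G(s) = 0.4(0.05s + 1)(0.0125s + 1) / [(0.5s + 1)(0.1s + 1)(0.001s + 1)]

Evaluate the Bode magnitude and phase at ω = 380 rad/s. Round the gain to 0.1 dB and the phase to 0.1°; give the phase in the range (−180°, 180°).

-46.4 dB, -33.9°

At ω = 380 rad/s:
zero (1 + j380·0.05) = 1 + j19 → |·| ≈ 19.026, ∠ ≈ 86.99°
zero (1 + j380·0.0125) = 1 + j4.75 → |·| ≈ 4.8541, ∠ ≈ 78.11°
pole (1 + j380·0.5) = 1 + j190 → |·| ≈ 190, ∠ ≈ 89.70°
pole (1 + j380·0.1) = 1 + j38 → |·| ≈ 38.013, ∠ ≈ 88.49°
pole (1 + j380·0.001) = 1 + j0.38 → |·| ≈ 1.0698, ∠ ≈ 20.81°
|G| = 0.4 · 19.026 · 4.8541 / (190 · 38.013 · 1.0698) ≈ 0.0047811
Gain = 20 log₁₀(0.0047811) ≈ -46.41 dB
∠G = (86.99° + 78.11°) − (89.70° + 88.49° + 20.81°) = -33.90°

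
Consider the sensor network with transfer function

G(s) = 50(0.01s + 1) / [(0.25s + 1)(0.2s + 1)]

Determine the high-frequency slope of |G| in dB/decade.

Each pole contributes −20 dB/decade at high frequency; each zero contributes +20 dB/decade.
Net: 1 zero(s) − 2 pole(s) → -20 dB/decade.

-20 dB/decade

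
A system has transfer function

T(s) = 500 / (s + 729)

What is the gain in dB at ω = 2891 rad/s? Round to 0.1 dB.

-15.5 dB

Substitute s = j2891:
Numerator: 500 = 500 + j0
Denominator: (j2891) + 729 = 729 + j2891
|N| = √(500² + 0²) ≈ 500, ∠N ≈ 0.00°
|D| = √(729² + 2891²) ≈ 2981.5, ∠D ≈ 75.85°
|T| = 500 / 2981.5 ≈ 0.1677
Gain = 20 log₁₀(0.1677) ≈ -15.51 dB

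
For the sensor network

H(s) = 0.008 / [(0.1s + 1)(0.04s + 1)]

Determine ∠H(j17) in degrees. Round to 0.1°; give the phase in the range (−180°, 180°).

At ω = 17 rad/s:
pole (1 + j17·0.1) = 1 + j1.7 → |·| ≈ 1.9723, ∠ ≈ 59.53°
pole (1 + j17·0.04) = 1 + j0.68 → |·| ≈ 1.2093, ∠ ≈ 34.22°
∠H = (0°) − (59.53° + 34.22°) = -93.75°

-93.8°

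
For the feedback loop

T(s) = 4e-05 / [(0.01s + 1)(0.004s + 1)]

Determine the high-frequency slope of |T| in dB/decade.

Each pole contributes −20 dB/decade at high frequency; each zero contributes +20 dB/decade.
Net: 0 zero(s) − 2 pole(s) → -40 dB/decade.

-40 dB/decade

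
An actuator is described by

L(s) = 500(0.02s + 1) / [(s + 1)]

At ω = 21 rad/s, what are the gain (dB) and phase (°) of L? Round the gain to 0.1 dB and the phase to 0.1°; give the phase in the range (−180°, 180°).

28.2 dB, -64.5°

At ω = 21 rad/s:
zero (1 + j21·0.02) = 1 + j0.42 → |·| ≈ 1.0846, ∠ ≈ 22.78°
pole (1 + j21·1) = 1 + j21 → |·| ≈ 21.024, ∠ ≈ 87.27°
|L| = 500 · 1.0846 / (21.024) ≈ 25.794
Gain = 20 log₁₀(25.794) ≈ 28.23 dB
∠L = (22.78°) − (87.27°) = -64.49°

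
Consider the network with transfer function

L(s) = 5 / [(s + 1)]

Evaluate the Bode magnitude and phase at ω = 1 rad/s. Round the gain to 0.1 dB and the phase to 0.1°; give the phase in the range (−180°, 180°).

11.0 dB, -45.0°

At ω = 1 rad/s:
pole (1 + j1·1) = 1 + j1 → |·| ≈ 1.4142, ∠ ≈ 45.00°
|L| = 5 · 1 / (1.4142) ≈ 3.5356
Gain = 20 log₁₀(3.5356) ≈ 10.97 dB
∠L = (0°) − (45.00°) = -45.00°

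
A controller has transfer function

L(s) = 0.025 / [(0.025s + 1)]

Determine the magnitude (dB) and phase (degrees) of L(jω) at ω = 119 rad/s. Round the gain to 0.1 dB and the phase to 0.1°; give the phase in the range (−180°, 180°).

-42.0 dB, -71.4°

At ω = 119 rad/s:
pole (1 + j119·0.025) = 1 + j2.975 → |·| ≈ 3.1386, ∠ ≈ 71.42°
|L| = 0.025 · 1 / (3.1386) ≈ 0.0079653
Gain = 20 log₁₀(0.0079653) ≈ -41.98 dB
∠L = (0°) − (71.42°) = -71.42°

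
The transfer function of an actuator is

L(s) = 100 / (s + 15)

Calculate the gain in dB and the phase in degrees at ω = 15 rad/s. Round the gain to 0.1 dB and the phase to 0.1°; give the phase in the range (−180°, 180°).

Substitute s = j15:
Numerator: 100 = 100 + j0
Denominator: (j15) + 15 = 15 + j15
|N| = √(100² + 0²) ≈ 100, ∠N ≈ 0.00°
|D| = √(15² + 15²) ≈ 21.213, ∠D ≈ 45.00°
|L| = 100 / 21.213 ≈ 4.7141
Gain = 20 log₁₀(4.7141) ≈ 13.47 dB
∠L = 0.00° − 45.00° = -45.00°

13.5 dB, -45.0°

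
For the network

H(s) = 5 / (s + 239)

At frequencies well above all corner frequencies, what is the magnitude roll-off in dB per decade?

Each pole contributes −20 dB/decade at high frequency; each zero contributes +20 dB/decade.
Net: 0 zero(s) − 1 pole(s) → -20 dB/decade.

-20 dB/decade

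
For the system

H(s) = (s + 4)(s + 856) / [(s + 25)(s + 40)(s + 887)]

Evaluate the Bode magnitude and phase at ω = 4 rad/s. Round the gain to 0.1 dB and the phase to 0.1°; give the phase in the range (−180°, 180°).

-45.4 dB, 30.2°

At s = jω = j4:
zero (s+4): 4 + j4 → |·| = √(4²+4²) = √32 ≈ 5.6569, ∠ = arctan(4/4) ≈ 45.00°
zero (s+856): 856 + j4 → |·| = √(856²+4²) = √732752 ≈ 856.01, ∠ = arctan(4/856) ≈ 0.27°
pole (s+25): 25 + j4 → |·| = √(25²+4²) = √641 ≈ 25.318, ∠ = arctan(4/25) ≈ 9.09°
pole (s+40): 40 + j4 → |·| = √(40²+4²) = √1616 ≈ 40.2, ∠ = arctan(4/40) ≈ 5.71°
pole (s+887): 887 + j4 → |·| = √(887²+4²) = √786785 ≈ 887.01, ∠ = arctan(4/887) ≈ 0.26°
|H| = 1 · 4842.4 / 9.0278e+05 ≈ 0.0053639
Gain = 20 log₁₀(0.0053639) ≈ -45.41 dB
∠H = 45.27° − 15.06° = 30.21°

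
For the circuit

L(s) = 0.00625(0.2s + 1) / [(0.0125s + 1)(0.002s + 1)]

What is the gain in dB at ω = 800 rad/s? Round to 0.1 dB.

At ω = 800 rad/s:
zero (1 + j800·0.2) = 1 + j160 → |·| ≈ 160, ∠ ≈ 89.64°
pole (1 + j800·0.0125) = 1 + j10 → |·| ≈ 10.05, ∠ ≈ 84.29°
pole (1 + j800·0.002) = 1 + j1.6 → |·| ≈ 1.8868, ∠ ≈ 57.99°
|L| = 0.00625 · 160 / (10.05 · 1.8868) ≈ 0.052736
Gain = 20 log₁₀(0.052736) ≈ -25.56 dB

-25.6 dB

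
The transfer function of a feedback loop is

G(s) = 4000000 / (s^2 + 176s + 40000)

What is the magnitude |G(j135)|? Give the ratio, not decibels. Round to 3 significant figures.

124

At s = jω = j135:
quadratic: (j135)² + 176·j135 + 40000 = 21775 + j23760 → |·| ≈ 32229, ∠ ≈ 47.50°
|G| = 4000000 / 32229 ≈ 124.11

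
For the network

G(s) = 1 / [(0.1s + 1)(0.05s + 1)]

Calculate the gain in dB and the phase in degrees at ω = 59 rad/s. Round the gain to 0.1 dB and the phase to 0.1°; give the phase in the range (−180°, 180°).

-25.4 dB, -151.7°

At ω = 59 rad/s:
pole (1 + j59·0.1) = 1 + j5.9 → |·| ≈ 5.9841, ∠ ≈ 80.38°
pole (1 + j59·0.05) = 1 + j2.95 → |·| ≈ 3.1149, ∠ ≈ 71.27°
|G| = 1 · 1 / (5.9841 · 3.1149) ≈ 0.053648
Gain = 20 log₁₀(0.053648) ≈ -25.41 dB
∠G = (0°) − (80.38° + 71.27°) = -151.65°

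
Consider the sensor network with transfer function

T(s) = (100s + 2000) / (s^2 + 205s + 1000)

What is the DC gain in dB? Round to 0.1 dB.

T(0) = 2000 / 1000 = 2
20 log₁₀(2) ≈ 6.02 dB

6.0 dB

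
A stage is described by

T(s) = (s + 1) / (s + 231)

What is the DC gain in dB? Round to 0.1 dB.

-47.3 dB

T(0) = 1 / 231 ≈ 0.004329
20 log₁₀(0.004329) ≈ -47.27 dB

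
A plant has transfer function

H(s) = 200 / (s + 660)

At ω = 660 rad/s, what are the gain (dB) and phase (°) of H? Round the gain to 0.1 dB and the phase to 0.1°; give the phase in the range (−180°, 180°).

-13.4 dB, -45.0°

Substitute s = j660:
Numerator: 200 = 200 + j0
Denominator: (j660) + 660 = 660 + j660
|N| = √(200² + 0²) ≈ 200, ∠N ≈ 0.00°
|D| = √(660² + 660²) ≈ 933.38, ∠D ≈ 45.00°
|H| = 200 / 933.38 ≈ 0.21428
Gain = 20 log₁₀(0.21428) ≈ -13.38 dB
∠H = 0.00° − 45.00° = -45.00°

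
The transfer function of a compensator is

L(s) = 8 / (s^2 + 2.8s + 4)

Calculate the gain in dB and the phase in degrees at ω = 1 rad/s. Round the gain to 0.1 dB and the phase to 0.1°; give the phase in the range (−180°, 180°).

At s = jω = j1:
quadratic: (j1)² + 2.8·j1 + 4 = 3 + j2.8 → |·| ≈ 4.1037, ∠ ≈ 43.03°
|L| = 8 / 4.1037 ≈ 1.9495
Gain = 20 log₁₀(1.9495) ≈ 5.80 dB
∠L = 0.00° − 43.03° = -43.03°

5.8 dB, -43.0°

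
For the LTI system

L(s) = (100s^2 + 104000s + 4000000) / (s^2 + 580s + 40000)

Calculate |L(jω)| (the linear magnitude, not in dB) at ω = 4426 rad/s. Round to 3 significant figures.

102

Substitute s = j4426:
Numerator: 100(j4426)^2 + 104000(j4426) + 4000000 = -1954947600 + j460304000
Denominator: (j4426)^2 + 580(j4426) + 40000 = -19549476 + j2567080
|N| = √(1954947600² + 460304000²) ≈ 2.0084e+09, ∠N ≈ 166.75°
|D| = √(19549476² + 2567080²) ≈ 1.9717e+07, ∠D ≈ 172.52°
|L| = 2.0084e+09 / 1.9717e+07 ≈ 101.86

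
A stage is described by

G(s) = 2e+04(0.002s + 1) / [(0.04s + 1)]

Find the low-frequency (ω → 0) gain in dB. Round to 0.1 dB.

G(0) = 2e+04 · 1 / 1 = 20000
20 log₁₀(20000) ≈ 86.02 dB

86.0 dB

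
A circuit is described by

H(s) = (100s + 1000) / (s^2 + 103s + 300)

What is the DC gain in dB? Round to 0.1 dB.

H(0) = 1000 / 300 ≈ 3.3333
20 log₁₀(3.3333) ≈ 10.46 dB

10.5 dB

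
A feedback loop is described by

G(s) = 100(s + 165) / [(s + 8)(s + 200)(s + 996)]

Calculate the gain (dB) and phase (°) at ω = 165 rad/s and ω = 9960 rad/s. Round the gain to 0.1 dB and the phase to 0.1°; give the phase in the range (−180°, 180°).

ω = 165: -65.4 dB, -91.2°; ω = 9960: -120.0 dB, -174.0°

At s = jω = j165:
zero (s+165): 165 + j165 → |·| = √(165²+165²) = √54450 ≈ 233.35, ∠ = arctan(165/165) ≈ 45.00°
pole (s+8): 8 + j165 → |·| = √(8²+165²) = √27289 ≈ 165.19, ∠ = arctan(165/8) ≈ 87.22°
pole (s+200): 200 + j165 → |·| = √(200²+165²) = √67225 ≈ 259.28, ∠ = arctan(165/200) ≈ 39.52°
pole (s+996): 996 + j165 → |·| = √(996²+165²) = √1019241 ≈ 1009.6, ∠ = arctan(165/996) ≈ 9.41°
|G| = 100 · 233.35 / 4.3242e+07 ≈ 0.00053964
Gain = 20 log₁₀(0.00053964) ≈ -65.36 dB
∠G = 45.00° − 136.15° = -91.15°

At s = jω = j9960:
zero (s+165): 165 + j9960 → |·| = √(165²+9960²) = √99228825 ≈ 9961.4, ∠ = arctan(9960/165) ≈ 89.05°
pole (s+8): 8 + j9960 → |·| = √(8²+9960²) = √99201664 ≈ 9960, ∠ = arctan(9960/8) ≈ 89.95°
pole (s+200): 200 + j9960 → |·| = √(200²+9960²) = √99241600 ≈ 9962, ∠ = arctan(9960/200) ≈ 88.85°
pole (s+996): 996 + j9960 → |·| = √(996²+9960²) = √100193616 ≈ 10010, ∠ = arctan(9960/996) ≈ 84.29°
|G| = 100 · 9961.4 / 9.9321e+11 ≈ 1.003e-06
Gain = 20 log₁₀(1.003e-06) ≈ -119.97 dB
∠G = 89.05° − 263.09° = -174.04°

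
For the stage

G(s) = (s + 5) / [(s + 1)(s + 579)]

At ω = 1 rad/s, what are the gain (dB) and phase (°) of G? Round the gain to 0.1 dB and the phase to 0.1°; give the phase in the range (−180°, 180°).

At s = jω = j1:
zero (s+5): 5 + j1 → |·| = √(5²+1²) = √26 ≈ 5.099, ∠ = arctan(1/5) ≈ 11.31°
pole (s+1): 1 + j1 → |·| = √(1²+1²) = √2 ≈ 1.4142, ∠ = arctan(1/1) ≈ 45.00°
pole (s+579): 579 + j1 → |·| = √(579²+1²) = √335242 ≈ 579, ∠ = arctan(1/579) ≈ 0.10°
|G| = 1 · 5.099 / 818.82 ≈ 0.0062273
Gain = 20 log₁₀(0.0062273) ≈ -44.11 dB
∠G = 11.31° − 45.10° = -33.79°

-44.1 dB, -33.8°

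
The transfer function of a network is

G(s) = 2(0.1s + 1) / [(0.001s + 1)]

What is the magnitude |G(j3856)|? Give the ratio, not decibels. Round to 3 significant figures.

At ω = 3856 rad/s:
zero (1 + j3856·0.1) = 1 + j385.6 → |·| ≈ 385.6, ∠ ≈ 89.85°
pole (1 + j3856·0.001) = 1 + j3.856 → |·| ≈ 3.9836, ∠ ≈ 75.46°
|G| = 2 · 385.6 / (3.9836) ≈ 193.59

194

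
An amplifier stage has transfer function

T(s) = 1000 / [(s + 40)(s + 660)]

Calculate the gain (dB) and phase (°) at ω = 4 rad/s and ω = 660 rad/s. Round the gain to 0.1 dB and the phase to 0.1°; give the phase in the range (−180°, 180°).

ω = 4: -28.5 dB, -6.1°; ω = 660: -55.8 dB, -131.5°

At s = jω = j4:
pole (s+40): 40 + j4 → |·| = √(40²+4²) = √1616 ≈ 40.2, ∠ = arctan(4/40) ≈ 5.71°
pole (s+660): 660 + j4 → |·| = √(660²+4²) = √435616 ≈ 660.01, ∠ = arctan(4/660) ≈ 0.35°
|T| = 1000 / 26532 ≈ 0.03769
Gain = 20 log₁₀(0.03769) ≈ -28.48 dB
∠T = 0.00° − 6.06° = -6.06°

At s = jω = j660:
pole (s+40): 40 + j660 → |·| = √(40²+660²) = √437200 ≈ 661.21, ∠ = arctan(660/40) ≈ 86.53°
pole (s+660): 660 + j660 → |·| = √(660²+660²) = √871200 ≈ 933.38, ∠ = arctan(660/660) ≈ 45.00°
|T| = 1000 / 6.1716e+05 ≈ 0.0016203
Gain = 20 log₁₀(0.0016203) ≈ -55.81 dB
∠T = 0.00° − 131.53° = -131.53°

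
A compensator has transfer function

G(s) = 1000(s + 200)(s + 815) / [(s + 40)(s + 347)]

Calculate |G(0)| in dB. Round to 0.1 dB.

81.4 dB

G(0) = 1000·200·815 / (40·347) ≈ 11744
20 log₁₀(11744) ≈ 81.40 dB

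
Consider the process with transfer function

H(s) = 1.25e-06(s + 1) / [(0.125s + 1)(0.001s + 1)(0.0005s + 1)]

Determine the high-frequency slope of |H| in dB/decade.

Each pole contributes −20 dB/decade at high frequency; each zero contributes +20 dB/decade.
Net: 1 zero(s) − 3 pole(s) → -40 dB/decade.

-40 dB/decade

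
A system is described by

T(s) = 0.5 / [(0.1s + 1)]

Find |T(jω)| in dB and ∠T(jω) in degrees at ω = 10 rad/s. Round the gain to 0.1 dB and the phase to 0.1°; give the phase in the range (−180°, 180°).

At ω = 10 rad/s:
pole (1 + j10·0.1) = 1 + j1 → |·| ≈ 1.4142, ∠ ≈ 45.00°
|T| = 0.5 · 1 / (1.4142) ≈ 0.35356
Gain = 20 log₁₀(0.35356) ≈ -9.03 dB
∠T = (0°) − (45.00°) = -45.00°

-9.0 dB, -45.0°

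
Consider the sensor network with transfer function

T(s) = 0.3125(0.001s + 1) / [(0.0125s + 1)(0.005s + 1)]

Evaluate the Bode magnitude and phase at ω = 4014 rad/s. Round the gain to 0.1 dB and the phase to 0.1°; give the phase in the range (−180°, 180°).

At ω = 4014 rad/s:
zero (1 + j4014·0.001) = 1 + j4.014 → |·| ≈ 4.1367, ∠ ≈ 76.01°
pole (1 + j4014·0.0125) = 1 + j50.175 → |·| ≈ 50.185, ∠ ≈ 88.86°
pole (1 + j4014·0.005) = 1 + j20.07 → |·| ≈ 20.095, ∠ ≈ 87.15°
|T| = 0.3125 · 4.1367 / (50.185 · 20.095) ≈ 0.0012819
Gain = 20 log₁₀(0.0012819) ≈ -57.84 dB
∠T = (76.01°) − (88.86° + 87.15°) = -100.00°

-57.8 dB, -100.0°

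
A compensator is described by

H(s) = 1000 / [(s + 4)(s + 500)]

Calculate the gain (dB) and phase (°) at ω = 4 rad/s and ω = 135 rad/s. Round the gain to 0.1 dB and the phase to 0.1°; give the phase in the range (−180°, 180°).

At s = jω = j4:
pole (s+4): 4 + j4 → |·| = √(4²+4²) = √32 ≈ 5.6569, ∠ = arctan(4/4) ≈ 45.00°
pole (s+500): 500 + j4 → |·| = √(500²+4²) = √250016 ≈ 500.02, ∠ = arctan(4/500) ≈ 0.46°
|H| = 1000 / 2828.6 ≈ 0.35353
Gain = 20 log₁₀(0.35353) ≈ -9.03 dB
∠H = 0.00° − 45.46° = -45.46°

At s = jω = j135:
pole (s+4): 4 + j135 → |·| = √(4²+135²) = √18241 ≈ 135.06, ∠ = arctan(135/4) ≈ 88.30°
pole (s+500): 500 + j135 → |·| = √(500²+135²) = √268225 ≈ 517.9, ∠ = arctan(135/500) ≈ 15.11°
|H| = 1000 / 69948 ≈ 0.014296
Gain = 20 log₁₀(0.014296) ≈ -36.90 dB
∠H = 0.00° − 103.41° = -103.41°

ω = 4: -9.0 dB, -45.5°; ω = 135: -36.9 dB, -103.4°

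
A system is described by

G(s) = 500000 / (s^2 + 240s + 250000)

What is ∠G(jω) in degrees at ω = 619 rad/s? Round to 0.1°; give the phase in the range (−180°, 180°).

-131.9°

At s = jω = j619:
quadratic: (j619)² + 240·j619 + 250000 = -133161 + j148560 → |·| ≈ 1.995e+05, ∠ ≈ 131.87°
∠G = 0.00° − 131.87° = -131.87°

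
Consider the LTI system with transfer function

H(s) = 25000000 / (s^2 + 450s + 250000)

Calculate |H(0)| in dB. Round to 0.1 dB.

40.0 dB

H(0) = 25000000 / 250000 = 100
20 log₁₀(100) ≈ 40.00 dB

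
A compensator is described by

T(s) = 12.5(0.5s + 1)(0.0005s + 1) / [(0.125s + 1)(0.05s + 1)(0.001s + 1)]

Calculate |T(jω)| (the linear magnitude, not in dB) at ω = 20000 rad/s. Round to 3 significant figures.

0.0251

At ω = 20000 rad/s:
zero (1 + j20000·0.5) = 1 + j10000 → |·| ≈ 10000, ∠ ≈ 89.99°
zero (1 + j20000·0.0005) = 1 + j10 → |·| ≈ 10.05, ∠ ≈ 84.29°
pole (1 + j20000·0.125) = 1 + j2500 → |·| ≈ 2500, ∠ ≈ 89.98°
pole (1 + j20000·0.05) = 1 + j1000 → |·| ≈ 1000, ∠ ≈ 89.94°
pole (1 + j20000·0.001) = 1 + j20 → |·| ≈ 20.025, ∠ ≈ 87.14°
|T| = 12.5 · 10000 · 10.05 / (2500 · 1000 · 20.025) ≈ 0.025094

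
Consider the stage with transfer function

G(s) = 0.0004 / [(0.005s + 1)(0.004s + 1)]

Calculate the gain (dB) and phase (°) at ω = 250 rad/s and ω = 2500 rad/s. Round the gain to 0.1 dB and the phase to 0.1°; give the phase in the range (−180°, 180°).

ω = 250: -75.1 dB, -96.3°; ω = 2500: -110.0 dB, -169.7°

At ω = 250 rad/s:
pole (1 + j250·0.005) = 1 + j1.25 → |·| ≈ 1.6008, ∠ ≈ 51.34°
pole (1 + j250·0.004) = 1 + j1 → |·| ≈ 1.4142, ∠ ≈ 45.00°
|G| = 0.0004 · 1 / (1.6008 · 1.4142) ≈ 0.00017669
Gain = 20 log₁₀(0.00017669) ≈ -75.06 dB
∠G = (0°) − (51.34° + 45.00°) = -96.34°

At ω = 2500 rad/s:
pole (1 + j2500·0.005) = 1 + j12.5 → |·| ≈ 12.54, ∠ ≈ 85.43°
pole (1 + j2500·0.004) = 1 + j10 → |·| ≈ 10.05, ∠ ≈ 84.29°
|G| = 0.0004 · 1 / (12.54 · 10.05) ≈ 3.1739e-06
Gain = 20 log₁₀(3.1739e-06) ≈ -109.97 dB
∠G = (0°) − (85.43° + 84.29°) = -169.72°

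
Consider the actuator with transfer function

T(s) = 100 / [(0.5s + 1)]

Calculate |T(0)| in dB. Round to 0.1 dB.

40.0 dB

T(0) = 100 · 1 / 1 = 100
20 log₁₀(100) ≈ 40.00 dB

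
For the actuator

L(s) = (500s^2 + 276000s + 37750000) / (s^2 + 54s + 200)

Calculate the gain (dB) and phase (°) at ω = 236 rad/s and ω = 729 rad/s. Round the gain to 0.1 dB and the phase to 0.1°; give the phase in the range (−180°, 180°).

ω = 236: 61.3 dB, -85.7°; ω = 729: 55.1 dB, -37.2°

Substitute s = j236:
Numerator: 500(j236)^2 + 276000(j236) + 37750000 = 9902000 + j65136000
Denominator: (j236)^2 + 54(j236) + 200 = -55496 + j12744
|N| = √(9902000² + 65136000²) ≈ 6.5884e+07, ∠N ≈ 81.36°
|D| = √(55496² + 12744²) ≈ 56940, ∠D ≈ 167.07°
|L| = 6.5884e+07 / 56940 ≈ 1157.1
Gain = 20 log₁₀(1157.1) ≈ 61.27 dB
∠L = 81.36° − 167.07° = -85.71°

Substitute s = j729:
Numerator: 500(j729)^2 + 276000(j729) + 37750000 = -227970500 + j201204000
Denominator: (j729)^2 + 54(j729) + 200 = -531241 + j39366
|N| = √(227970500² + 201204000²) ≈ 3.0406e+08, ∠N ≈ 138.57°
|D| = √(531241² + 39366²) ≈ 5.327e+05, ∠D ≈ 175.76°
|L| = 3.0406e+08 / 5.327e+05 ≈ 570.79
Gain = 20 log₁₀(570.79) ≈ 55.13 dB
∠L = 138.57° − 175.76° = -37.19°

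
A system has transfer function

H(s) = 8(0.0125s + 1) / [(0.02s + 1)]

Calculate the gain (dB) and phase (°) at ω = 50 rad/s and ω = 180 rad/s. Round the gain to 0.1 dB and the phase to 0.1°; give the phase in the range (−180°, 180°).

At ω = 50 rad/s:
zero (1 + j50·0.0125) = 1 + j0.625 → |·| ≈ 1.1792, ∠ ≈ 32.01°
pole (1 + j50·0.02) = 1 + j1 → |·| ≈ 1.4142, ∠ ≈ 45.00°
|H| = 8 · 1.1792 / (1.4142) ≈ 6.6706
Gain = 20 log₁₀(6.6706) ≈ 16.48 dB
∠H = (32.01°) − (45.00°) = -12.99°

At ω = 180 rad/s:
zero (1 + j180·0.0125) = 1 + j2.25 → |·| ≈ 2.4622, ∠ ≈ 66.04°
pole (1 + j180·0.02) = 1 + j3.6 → |·| ≈ 3.7363, ∠ ≈ 74.48°
|H| = 8 · 2.4622 / (3.7363) ≈ 5.272
Gain = 20 log₁₀(5.272) ≈ 14.44 dB
∠H = (66.04°) − (74.48°) = -8.44°

ω = 50: 16.5 dB, -13.0°; ω = 180: 14.4 dB, -8.4°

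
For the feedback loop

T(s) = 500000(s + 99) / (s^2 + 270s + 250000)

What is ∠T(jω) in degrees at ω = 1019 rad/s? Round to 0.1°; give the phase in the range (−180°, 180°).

At s = jω = j1019:
zero (s+99): 99 + j1019 → |·| = √(99²+1019²) = √1048162 ≈ 1023.8, ∠ = arctan(1019/99) ≈ 84.45°
quadratic: (j1019)² + 270·j1019 + 250000 = -788361 + j275130 → |·| ≈ 8.3499e+05, ∠ ≈ 160.76°
∠T = 84.45° − 160.76° = -76.31°

-76.3°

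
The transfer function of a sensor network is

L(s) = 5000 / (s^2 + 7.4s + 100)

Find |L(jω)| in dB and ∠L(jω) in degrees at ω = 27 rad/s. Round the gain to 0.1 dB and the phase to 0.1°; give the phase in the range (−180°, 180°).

At s = jω = j27:
quadratic: (j27)² + 7.4·j27 + 100 = -629 + j199.8 → |·| ≈ 659.97, ∠ ≈ 162.38°
|L| = 5000 / 659.97 ≈ 7.5761
Gain = 20 log₁₀(7.5761) ≈ 17.59 dB
∠L = 0.00° − 162.38° = -162.38°

17.6 dB, -162.4°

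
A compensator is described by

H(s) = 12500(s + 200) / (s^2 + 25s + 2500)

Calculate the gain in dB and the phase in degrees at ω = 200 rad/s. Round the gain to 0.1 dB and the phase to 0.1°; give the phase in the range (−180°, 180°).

39.4 dB, -127.4°

At s = jω = j200:
zero (s+200): 200 + j200 → |·| = √(200²+200²) = √80000 ≈ 282.84, ∠ = arctan(200/200) ≈ 45.00°
quadratic: (j200)² + 25·j200 + 2500 = -37500 + j5000 → |·| ≈ 37832, ∠ ≈ 172.41°
|H| = 12500 · 282.84 / 37832 ≈ 93.453
Gain = 20 log₁₀(93.453) ≈ 39.41 dB
∠H = 45.00° − 172.41° = -127.41°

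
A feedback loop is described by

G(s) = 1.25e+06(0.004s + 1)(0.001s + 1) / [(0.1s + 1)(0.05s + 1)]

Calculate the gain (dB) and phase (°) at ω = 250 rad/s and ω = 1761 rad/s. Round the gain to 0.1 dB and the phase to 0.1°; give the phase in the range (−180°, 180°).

ω = 250: 75.3 dB, -114.1°; ω = 1761: 61.3 dB, -36.7°

At ω = 250 rad/s:
zero (1 + j250·0.004) = 1 + j1 → |·| ≈ 1.4142, ∠ ≈ 45.00°
zero (1 + j250·0.001) = 1 + j0.25 → |·| ≈ 1.0308, ∠ ≈ 14.04°
pole (1 + j250·0.1) = 1 + j25 → |·| ≈ 25.02, ∠ ≈ 87.71°
pole (1 + j250·0.05) = 1 + j12.5 → |·| ≈ 12.54, ∠ ≈ 85.43°
|G| = 1.25e+06 · 1.4142 · 1.0308 / (25.02 · 12.54) ≈ 5807.8
Gain = 20 log₁₀(5807.8) ≈ 75.28 dB
∠G = (45.00° + 14.04°) − (87.71° + 85.43°) = -114.10°

At ω = 1761 rad/s:
zero (1 + j1761·0.004) = 1 + j7.044 → |·| ≈ 7.1146, ∠ ≈ 81.92°
zero (1 + j1761·0.001) = 1 + j1.761 → |·| ≈ 2.0251, ∠ ≈ 60.41°
pole (1 + j1761·0.1) = 1 + j176.1 → |·| ≈ 176.1, ∠ ≈ 89.67°
pole (1 + j1761·0.05) = 1 + j88.05 → |·| ≈ 88.056, ∠ ≈ 89.35°
|G| = 1.25e+06 · 7.1146 · 2.0251 / (176.1 · 88.056) ≈ 1161.4
Gain = 20 log₁₀(1161.4) ≈ 61.30 dB
∠G = (81.92° + 60.41°) − (89.67° + 89.35°) = -36.69°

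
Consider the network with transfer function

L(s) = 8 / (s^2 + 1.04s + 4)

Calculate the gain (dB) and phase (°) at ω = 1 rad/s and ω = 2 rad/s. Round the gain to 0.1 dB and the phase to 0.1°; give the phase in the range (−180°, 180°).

At s = jω = j1:
quadratic: (j1)² + 1.04·j1 + 4 = 3 + j1.04 → |·| ≈ 3.1752, ∠ ≈ 19.12°
|L| = 8 / 3.1752 ≈ 2.5195
Gain = 20 log₁₀(2.5195) ≈ 8.03 dB
∠L = 0.00° − 19.12° = -19.12°

At s = jω = j2:
quadratic: (j2)² + 1.04·j2 + 4 = 0 + j2.08 → |·| ≈ 2.08, ∠ ≈ 90.00°
|L| = 8 / 2.08 ≈ 3.8462
Gain = 20 log₁₀(3.8462) ≈ 11.70 dB
∠L = 0.00° − 90.00° = -90.00°

ω = 1: 8.0 dB, -19.1°; ω = 2: 11.7 dB, -90.0°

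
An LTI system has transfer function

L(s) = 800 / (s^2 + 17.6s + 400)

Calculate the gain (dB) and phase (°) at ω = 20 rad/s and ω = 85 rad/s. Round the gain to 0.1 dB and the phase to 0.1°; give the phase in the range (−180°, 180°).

At s = jω = j20:
quadratic: (j20)² + 17.6·j20 + 400 = 0 + j352 → |·| ≈ 352, ∠ ≈ 90.00°
|L| = 800 / 352 ≈ 2.2727
Gain = 20 log₁₀(2.2727) ≈ 7.13 dB
∠L = 0.00° − 90.00° = -90.00°

At s = jω = j85:
quadratic: (j85)² + 17.6·j85 + 400 = -6825 + j1496 → |·| ≈ 6987, ∠ ≈ 167.64°
|L| = 800 / 6987 ≈ 0.1145
Gain = 20 log₁₀(0.1145) ≈ -18.82 dB
∠L = 0.00° − 167.64° = -167.64°

ω = 20: 7.1 dB, -90.0°; ω = 85: -18.8 dB, -167.6°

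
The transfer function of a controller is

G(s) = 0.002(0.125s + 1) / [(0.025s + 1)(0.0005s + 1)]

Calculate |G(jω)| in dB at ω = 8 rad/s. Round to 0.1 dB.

-51.1 dB

At ω = 8 rad/s:
zero (1 + j8·0.125) = 1 + j1 → |·| ≈ 1.4142, ∠ ≈ 45.00°
pole (1 + j8·0.025) = 1 + j0.2 → |·| ≈ 1.0198, ∠ ≈ 11.31°
pole (1 + j8·0.0005) = 1 + j0.004 → |·| ≈ 1, ∠ ≈ 0.23°
|G| = 0.002 · 1.4142 / (1.0198 · 1) ≈ 0.0027735
Gain = 20 log₁₀(0.0027735) ≈ -51.14 dB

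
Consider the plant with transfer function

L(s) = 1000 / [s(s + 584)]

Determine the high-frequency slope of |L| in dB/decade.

-40 dB/decade

Each pole contributes −20 dB/decade at high frequency; each zero contributes +20 dB/decade.
Net: 0 zero(s) − 2 pole(s) → -40 dB/decade.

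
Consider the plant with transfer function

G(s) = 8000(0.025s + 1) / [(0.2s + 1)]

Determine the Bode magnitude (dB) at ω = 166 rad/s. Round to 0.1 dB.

60.2 dB

At ω = 166 rad/s:
zero (1 + j166·0.025) = 1 + j4.15 → |·| ≈ 4.2688, ∠ ≈ 76.45°
pole (1 + j166·0.2) = 1 + j33.2 → |·| ≈ 33.215, ∠ ≈ 88.27°
|G| = 8000 · 4.2688 / (33.215) ≈ 1028.2
Gain = 20 log₁₀(1028.2) ≈ 60.24 dB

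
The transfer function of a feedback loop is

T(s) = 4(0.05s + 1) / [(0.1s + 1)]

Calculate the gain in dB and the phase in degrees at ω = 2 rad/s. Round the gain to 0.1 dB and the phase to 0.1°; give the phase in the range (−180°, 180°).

11.9 dB, -5.6°

At ω = 2 rad/s:
zero (1 + j2·0.05) = 1 + j0.1 → |·| ≈ 1.005, ∠ ≈ 5.71°
pole (1 + j2·0.1) = 1 + j0.2 → |·| ≈ 1.0198, ∠ ≈ 11.31°
|T| = 4 · 1.005 / (1.0198) ≈ 3.9419
Gain = 20 log₁₀(3.9419) ≈ 11.91 dB
∠T = (5.71°) − (11.31°) = -5.60°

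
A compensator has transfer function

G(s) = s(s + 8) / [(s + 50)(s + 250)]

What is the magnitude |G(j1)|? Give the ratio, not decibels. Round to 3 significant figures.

0.000645

At s = jω = j1:
zero (s+8): 8 + j1 → |·| = √(8²+1²) = √65 ≈ 8.0623, ∠ = arctan(1/8) ≈ 7.13°
zero at origin: s = j1 → |·| = 1, ∠ = 90.00°
pole (s+50): 50 + j1 → |·| = √(50²+1²) = √2501 ≈ 50.01, ∠ = arctan(1/50) ≈ 1.15°
pole (s+250): 250 + j1 → |·| = √(250²+1²) = √62501 ≈ 250, ∠ = arctan(1/250) ≈ 0.23°
|G| = 1 · 8.0623 / 12502 ≈ 0.00064488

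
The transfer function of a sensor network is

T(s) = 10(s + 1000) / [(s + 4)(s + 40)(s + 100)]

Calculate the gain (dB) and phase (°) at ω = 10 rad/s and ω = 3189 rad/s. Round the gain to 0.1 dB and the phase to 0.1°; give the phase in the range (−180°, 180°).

At s = jω = j10:
zero (s+1000): 1000 + j10 → |·| = √(1000²+10²) = √1000100 ≈ 1000, ∠ = arctan(10/1000) ≈ 0.57°
pole (s+4): 4 + j10 → |·| = √(4²+10²) = √116 ≈ 10.77, ∠ = arctan(10/4) ≈ 68.20°
pole (s+40): 40 + j10 → |·| = √(40²+10²) = √1700 ≈ 41.231, ∠ = arctan(10/40) ≈ 14.04°
pole (s+100): 100 + j10 → |·| = √(100²+10²) = √10100 ≈ 100.5, ∠ = arctan(10/100) ≈ 5.71°
|T| = 10 · 1000 / 44628 ≈ 0.22407
Gain = 20 log₁₀(0.22407) ≈ -12.99 dB
∠T = 0.57° − 87.95° = -87.38°

At s = jω = j3189:
zero (s+1000): 1000 + j3189 → |·| = √(1000²+3189²) = √11169721 ≈ 3342.1, ∠ = arctan(3189/1000) ≈ 72.59°
pole (s+4): 4 + j3189 → |·| = √(4²+3189²) = √10169737 ≈ 3189, ∠ = arctan(3189/4) ≈ 89.93°
pole (s+40): 40 + j3189 → |·| = √(40²+3189²) = √10171321 ≈ 3189.3, ∠ = arctan(3189/40) ≈ 89.28°
pole (s+100): 100 + j3189 → |·| = √(100²+3189²) = √10179721 ≈ 3190.6, ∠ = arctan(3189/100) ≈ 88.20°
|T| = 10 · 3342.1 / 3.2451e+10 ≈ 1.0299e-06
Gain = 20 log₁₀(1.0299e-06) ≈ -119.74 dB
∠T = 72.59° − 267.41° = -194.82° ≡ 165.18° (principal value)

ω = 10: -13.0 dB, -87.4°; ω = 3189: -119.7 dB, 165.2°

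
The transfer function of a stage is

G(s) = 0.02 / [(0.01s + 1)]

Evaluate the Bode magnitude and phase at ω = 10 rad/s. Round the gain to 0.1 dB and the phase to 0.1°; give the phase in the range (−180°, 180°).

-34.0 dB, -5.7°

At ω = 10 rad/s:
pole (1 + j10·0.01) = 1 + j0.1 → |·| ≈ 1.005, ∠ ≈ 5.71°
|G| = 0.02 · 1 / (1.005) ≈ 0.0199
Gain = 20 log₁₀(0.0199) ≈ -34.02 dB
∠G = (0°) − (5.71°) = -5.71°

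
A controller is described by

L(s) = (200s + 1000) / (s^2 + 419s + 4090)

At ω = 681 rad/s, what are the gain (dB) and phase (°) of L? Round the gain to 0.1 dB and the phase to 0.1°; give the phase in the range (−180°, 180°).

Substitute s = j681:
Numerator: 200(j681) + 1000 = 1000 + j136200
Denominator: (j681)^2 + 419(j681) + 4090 = -459671 + j285339
|N| = √(1000² + 136200²) ≈ 1.362e+05, ∠N ≈ 89.58°
|D| = √(459671² + 285339²) ≈ 5.4103e+05, ∠D ≈ 148.17°
|L| = 1.362e+05 / 5.4103e+05 ≈ 0.25174
Gain = 20 log₁₀(0.25174) ≈ -11.98 dB
∠L = 89.58° − 148.17° = -58.59°

-12.0 dB, -58.6°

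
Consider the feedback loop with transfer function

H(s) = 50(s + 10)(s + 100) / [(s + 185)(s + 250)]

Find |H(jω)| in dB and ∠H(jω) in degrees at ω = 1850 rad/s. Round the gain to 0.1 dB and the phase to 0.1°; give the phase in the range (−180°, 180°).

33.9 dB, 10.0°

At s = jω = j1850:
zero (s+10): 10 + j1850 → |·| = √(10²+1850²) = √3422600 ≈ 1850, ∠ = arctan(1850/10) ≈ 89.69°
zero (s+100): 100 + j1850 → |·| = √(100²+1850²) = √3432500 ≈ 1852.7, ∠ = arctan(1850/100) ≈ 86.91°
pole (s+185): 185 + j1850 → |·| = √(185²+1850²) = √3456725 ≈ 1859.2, ∠ = arctan(1850/185) ≈ 84.29°
pole (s+250): 250 + j1850 → |·| = √(250²+1850²) = √3485000 ≈ 1866.8, ∠ = arctan(1850/250) ≈ 82.30°
|H| = 50 · 3.4275e+06 / 3.4708e+06 ≈ 49.376
Gain = 20 log₁₀(49.376) ≈ 33.87 dB
∠H = 176.60° − 166.59° = 10.01°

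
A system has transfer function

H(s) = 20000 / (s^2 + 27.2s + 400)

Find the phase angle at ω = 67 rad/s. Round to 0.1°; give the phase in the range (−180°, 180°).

-156.0°

At s = jω = j67:
quadratic: (j67)² + 27.2·j67 + 400 = -4089 + j1822.4 → |·| ≈ 4476.7, ∠ ≈ 155.98°
∠H = 0.00° − 155.98° = -155.98°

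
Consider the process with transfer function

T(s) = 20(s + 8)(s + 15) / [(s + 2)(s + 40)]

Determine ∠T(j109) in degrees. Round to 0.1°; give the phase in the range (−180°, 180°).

At s = jω = j109:
zero (s+8): 8 + j109 → |·| = √(8²+109²) = √11945 ≈ 109.29, ∠ = arctan(109/8) ≈ 85.80°
zero (s+15): 15 + j109 → |·| = √(15²+109²) = √12106 ≈ 110.03, ∠ = arctan(109/15) ≈ 82.16°
pole (s+2): 2 + j109 → |·| = √(2²+109²) = √11885 ≈ 109.02, ∠ = arctan(109/2) ≈ 88.95°
pole (s+40): 40 + j109 → |·| = √(40²+109²) = √13481 ≈ 116.11, ∠ = arctan(109/40) ≈ 69.85°
∠T = 167.96° − 158.80° = 9.16°

9.2°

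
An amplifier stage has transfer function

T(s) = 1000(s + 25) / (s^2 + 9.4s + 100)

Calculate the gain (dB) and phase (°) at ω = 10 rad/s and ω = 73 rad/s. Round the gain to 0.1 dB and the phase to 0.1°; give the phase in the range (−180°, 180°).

ω = 10: 49.1 dB, -68.2°; ω = 73: 23.3 dB, -101.4°

At s = jω = j10:
zero (s+25): 25 + j10 → |·| = √(25²+10²) = √725 ≈ 26.926, ∠ = arctan(10/25) ≈ 21.80°
quadratic: (j10)² + 9.4·j10 + 100 = 0 + j94 → |·| ≈ 94, ∠ ≈ 90.00°
|T| = 1000 · 26.926 / 94 ≈ 286.45
Gain = 20 log₁₀(286.45) ≈ 49.14 dB
∠T = 21.80° − 90.00° = -68.20°

At s = jω = j73:
zero (s+25): 25 + j73 → |·| = √(25²+73²) = √5954 ≈ 77.162, ∠ = arctan(73/25) ≈ 71.10°
quadratic: (j73)² + 9.4·j73 + 100 = -5229 + j686.2 → |·| ≈ 5273.8, ∠ ≈ 172.52°
|T| = 1000 · 77.162 / 5273.8 ≈ 14.631
Gain = 20 log₁₀(14.631) ≈ 23.31 dB
∠T = 71.10° − 172.52° = -101.42°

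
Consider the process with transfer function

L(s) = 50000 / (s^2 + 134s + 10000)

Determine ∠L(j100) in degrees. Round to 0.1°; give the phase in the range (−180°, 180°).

At s = jω = j100:
quadratic: (j100)² + 134·j100 + 10000 = 0 + j13400 → |·| ≈ 13400, ∠ ≈ 90.00°
∠L = 0.00° − 90.00° = -90.00°

-90.0°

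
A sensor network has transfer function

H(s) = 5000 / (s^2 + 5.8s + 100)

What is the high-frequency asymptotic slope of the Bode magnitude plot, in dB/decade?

Each pole contributes −20 dB/decade at high frequency; each zero contributes +20 dB/decade.
Net: 0 zero(s) − 2 pole(s) → -40 dB/decade.

-40 dB/decade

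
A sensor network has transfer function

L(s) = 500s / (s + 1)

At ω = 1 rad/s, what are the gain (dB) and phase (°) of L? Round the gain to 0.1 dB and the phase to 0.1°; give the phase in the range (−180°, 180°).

At s = jω = j1:
zero at origin: s = j1 → |·| = 1, ∠ = 90.00°
pole (s+1): 1 + j1 → |·| = √(1²+1²) = √2 ≈ 1.4142, ∠ = arctan(1/1) ≈ 45.00°
|L| = 500 · 1 / 1.4142 ≈ 353.56
Gain = 20 log₁₀(353.56) ≈ 50.97 dB
∠L = 90.00° − 45.00° = 45.00°

51.0 dB, 45.0°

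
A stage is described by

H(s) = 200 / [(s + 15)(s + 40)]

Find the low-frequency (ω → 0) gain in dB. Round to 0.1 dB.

H(0) = 200 / (15·40) ≈ 0.33333
20 log₁₀(0.33333) ≈ -9.54 dB

-9.5 dB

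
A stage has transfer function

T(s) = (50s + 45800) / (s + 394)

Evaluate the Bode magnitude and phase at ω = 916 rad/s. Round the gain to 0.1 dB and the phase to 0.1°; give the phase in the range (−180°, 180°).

Substitute s = j916:
Numerator: 50(j916) + 45800 = 45800 + j45800
Denominator: (j916) + 394 = 394 + j916
|N| = √(45800² + 45800²) ≈ 64771, ∠N ≈ 45.00°
|D| = √(394² + 916²) ≈ 997.14, ∠D ≈ 66.73°
|T| = 64771 / 997.14 ≈ 64.957
Gain = 20 log₁₀(64.957) ≈ 36.25 dB
∠T = 45.00° − 66.73° = -21.73°

36.3 dB, -21.7°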